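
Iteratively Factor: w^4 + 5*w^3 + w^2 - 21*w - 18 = (w + 3)*(w^3 + 2*w^2 - 5*w - 6) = (w + 1)*(w + 3)*(w^2 + w - 6) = (w - 2)*(w + 1)*(w + 3)*(w + 3)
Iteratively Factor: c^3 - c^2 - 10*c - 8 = (c + 1)*(c^2 - 2*c - 8) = (c - 4)*(c + 1)*(c + 2)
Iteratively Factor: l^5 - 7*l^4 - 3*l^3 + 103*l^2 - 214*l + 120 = (l - 1)*(l^4 - 6*l^3 - 9*l^2 + 94*l - 120) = (l - 5)*(l - 1)*(l^3 - l^2 - 14*l + 24) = (l - 5)*(l - 1)*(l + 4)*(l^2 - 5*l + 6) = (l - 5)*(l - 3)*(l - 1)*(l + 4)*(l - 2)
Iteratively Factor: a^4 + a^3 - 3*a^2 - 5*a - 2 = (a - 2)*(a^3 + 3*a^2 + 3*a + 1) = (a - 2)*(a + 1)*(a^2 + 2*a + 1) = (a - 2)*(a + 1)^2*(a + 1)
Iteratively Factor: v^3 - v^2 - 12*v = (v + 3)*(v^2 - 4*v) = (v - 4)*(v + 3)*(v)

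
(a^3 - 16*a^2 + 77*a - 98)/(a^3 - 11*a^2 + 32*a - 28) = (a - 7)/(a - 2)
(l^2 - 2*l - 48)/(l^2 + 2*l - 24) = (l - 8)/(l - 4)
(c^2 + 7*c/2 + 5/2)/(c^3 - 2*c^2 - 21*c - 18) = (c + 5/2)/(c^2 - 3*c - 18)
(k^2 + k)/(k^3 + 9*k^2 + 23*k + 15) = k/(k^2 + 8*k + 15)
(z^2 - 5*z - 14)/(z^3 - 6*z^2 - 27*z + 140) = (z + 2)/(z^2 + z - 20)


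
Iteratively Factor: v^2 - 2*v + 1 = (v - 1)*(v - 1)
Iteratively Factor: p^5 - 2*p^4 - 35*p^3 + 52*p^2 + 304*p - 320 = (p - 5)*(p^4 + 3*p^3 - 20*p^2 - 48*p + 64) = (p - 5)*(p - 4)*(p^3 + 7*p^2 + 8*p - 16) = (p - 5)*(p - 4)*(p + 4)*(p^2 + 3*p - 4) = (p - 5)*(p - 4)*(p - 1)*(p + 4)*(p + 4)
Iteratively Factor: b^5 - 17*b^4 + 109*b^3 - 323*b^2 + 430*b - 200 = (b - 1)*(b^4 - 16*b^3 + 93*b^2 - 230*b + 200) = (b - 2)*(b - 1)*(b^3 - 14*b^2 + 65*b - 100) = (b - 4)*(b - 2)*(b - 1)*(b^2 - 10*b + 25) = (b - 5)*(b - 4)*(b - 2)*(b - 1)*(b - 5)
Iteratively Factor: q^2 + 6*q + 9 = (q + 3)*(q + 3)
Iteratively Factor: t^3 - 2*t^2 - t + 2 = (t - 1)*(t^2 - t - 2) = (t - 2)*(t - 1)*(t + 1)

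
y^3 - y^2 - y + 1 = (y - 1)^2*(y + 1)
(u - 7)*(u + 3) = u^2 - 4*u - 21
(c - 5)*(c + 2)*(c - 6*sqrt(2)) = c^3 - 6*sqrt(2)*c^2 - 3*c^2 - 10*c + 18*sqrt(2)*c + 60*sqrt(2)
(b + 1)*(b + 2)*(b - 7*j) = b^3 - 7*b^2*j + 3*b^2 - 21*b*j + 2*b - 14*j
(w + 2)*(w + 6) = w^2 + 8*w + 12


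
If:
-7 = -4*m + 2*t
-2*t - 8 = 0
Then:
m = -1/4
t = -4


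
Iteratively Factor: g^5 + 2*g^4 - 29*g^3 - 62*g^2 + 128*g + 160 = (g - 2)*(g^4 + 4*g^3 - 21*g^2 - 104*g - 80) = (g - 2)*(g + 1)*(g^3 + 3*g^2 - 24*g - 80) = (g - 5)*(g - 2)*(g + 1)*(g^2 + 8*g + 16) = (g - 5)*(g - 2)*(g + 1)*(g + 4)*(g + 4)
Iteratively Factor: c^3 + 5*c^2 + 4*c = (c + 1)*(c^2 + 4*c) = (c + 1)*(c + 4)*(c)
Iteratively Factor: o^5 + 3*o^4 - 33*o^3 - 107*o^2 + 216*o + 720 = (o - 5)*(o^4 + 8*o^3 + 7*o^2 - 72*o - 144) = (o - 5)*(o - 3)*(o^3 + 11*o^2 + 40*o + 48) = (o - 5)*(o - 3)*(o + 3)*(o^2 + 8*o + 16) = (o - 5)*(o - 3)*(o + 3)*(o + 4)*(o + 4)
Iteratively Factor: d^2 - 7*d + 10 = (d - 2)*(d - 5)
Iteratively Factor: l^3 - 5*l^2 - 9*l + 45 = (l + 3)*(l^2 - 8*l + 15) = (l - 5)*(l + 3)*(l - 3)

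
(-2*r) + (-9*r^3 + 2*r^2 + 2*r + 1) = -9*r^3 + 2*r^2 + 1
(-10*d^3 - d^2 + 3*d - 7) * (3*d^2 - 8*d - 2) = -30*d^5 + 77*d^4 + 37*d^3 - 43*d^2 + 50*d + 14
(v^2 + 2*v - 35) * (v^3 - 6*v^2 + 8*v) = v^5 - 4*v^4 - 39*v^3 + 226*v^2 - 280*v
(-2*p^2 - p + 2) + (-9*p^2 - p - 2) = -11*p^2 - 2*p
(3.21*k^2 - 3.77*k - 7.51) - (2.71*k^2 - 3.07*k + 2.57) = 0.5*k^2 - 0.7*k - 10.08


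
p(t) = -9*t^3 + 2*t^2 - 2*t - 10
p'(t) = -27*t^2 + 4*t - 2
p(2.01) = -79.03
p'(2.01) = -103.04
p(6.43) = -2332.80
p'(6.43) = -1092.59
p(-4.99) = 1168.04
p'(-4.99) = -694.26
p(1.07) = -20.88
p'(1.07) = -28.63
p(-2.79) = 206.61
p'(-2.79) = -223.33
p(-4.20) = 700.47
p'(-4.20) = -495.08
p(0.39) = -11.01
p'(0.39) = -4.55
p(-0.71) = -4.35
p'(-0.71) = -18.45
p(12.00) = -15298.00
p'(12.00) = -3842.00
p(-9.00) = 6731.00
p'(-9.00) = -2225.00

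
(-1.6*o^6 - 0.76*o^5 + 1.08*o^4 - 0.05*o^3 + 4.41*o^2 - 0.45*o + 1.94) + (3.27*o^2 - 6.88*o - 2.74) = -1.6*o^6 - 0.76*o^5 + 1.08*o^4 - 0.05*o^3 + 7.68*o^2 - 7.33*o - 0.8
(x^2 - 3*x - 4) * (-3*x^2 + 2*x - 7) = -3*x^4 + 11*x^3 - x^2 + 13*x + 28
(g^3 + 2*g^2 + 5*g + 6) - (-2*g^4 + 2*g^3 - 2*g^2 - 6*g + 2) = 2*g^4 - g^3 + 4*g^2 + 11*g + 4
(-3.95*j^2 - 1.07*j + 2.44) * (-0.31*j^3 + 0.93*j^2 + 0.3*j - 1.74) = 1.2245*j^5 - 3.3418*j^4 - 2.9365*j^3 + 8.8212*j^2 + 2.5938*j - 4.2456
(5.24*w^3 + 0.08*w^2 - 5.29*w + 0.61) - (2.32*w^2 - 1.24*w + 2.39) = 5.24*w^3 - 2.24*w^2 - 4.05*w - 1.78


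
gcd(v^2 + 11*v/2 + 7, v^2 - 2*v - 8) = v + 2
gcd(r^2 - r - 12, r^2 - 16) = r - 4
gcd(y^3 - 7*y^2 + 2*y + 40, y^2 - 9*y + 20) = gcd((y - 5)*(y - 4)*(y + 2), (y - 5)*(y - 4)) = y^2 - 9*y + 20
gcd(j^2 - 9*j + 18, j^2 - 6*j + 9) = j - 3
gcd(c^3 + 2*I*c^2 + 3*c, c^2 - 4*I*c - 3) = c - I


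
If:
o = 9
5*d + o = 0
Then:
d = -9/5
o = 9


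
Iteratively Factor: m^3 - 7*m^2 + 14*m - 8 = (m - 1)*(m^2 - 6*m + 8) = (m - 4)*(m - 1)*(m - 2)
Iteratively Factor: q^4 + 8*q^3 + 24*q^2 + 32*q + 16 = (q + 2)*(q^3 + 6*q^2 + 12*q + 8) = (q + 2)^2*(q^2 + 4*q + 4) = (q + 2)^3*(q + 2)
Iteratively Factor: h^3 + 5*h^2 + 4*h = (h + 4)*(h^2 + h) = (h + 1)*(h + 4)*(h)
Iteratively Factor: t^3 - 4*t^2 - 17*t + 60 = (t + 4)*(t^2 - 8*t + 15) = (t - 3)*(t + 4)*(t - 5)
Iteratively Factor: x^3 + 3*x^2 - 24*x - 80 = (x + 4)*(x^2 - x - 20) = (x - 5)*(x + 4)*(x + 4)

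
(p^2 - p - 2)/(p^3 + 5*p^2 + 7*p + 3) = (p - 2)/(p^2 + 4*p + 3)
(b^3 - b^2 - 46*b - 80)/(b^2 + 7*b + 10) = b - 8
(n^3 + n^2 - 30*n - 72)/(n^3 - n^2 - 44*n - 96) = (n - 6)/(n - 8)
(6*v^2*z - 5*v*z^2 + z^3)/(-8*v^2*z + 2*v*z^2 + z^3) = (-3*v + z)/(4*v + z)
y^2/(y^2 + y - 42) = y^2/(y^2 + y - 42)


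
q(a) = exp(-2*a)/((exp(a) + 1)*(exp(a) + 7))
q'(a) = -2*exp(-2*a)/((exp(a) + 1)*(exp(a) + 7)) - exp(-a)/((exp(a) + 1)*(exp(a) + 7)^2) - exp(-a)/((exp(a) + 1)^2*(exp(a) + 7)) = 2*(-2*exp(2*a) - 12*exp(a) - 7)*exp(-2*a)/(exp(4*a) + 16*exp(3*a) + 78*exp(2*a) + 112*exp(a) + 49)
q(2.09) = 0.00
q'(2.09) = -0.00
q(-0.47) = 0.21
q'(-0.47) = -0.51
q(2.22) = 0.00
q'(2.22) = -0.00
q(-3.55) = 167.62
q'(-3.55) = -340.60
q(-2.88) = 42.58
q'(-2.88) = -87.77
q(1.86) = 0.00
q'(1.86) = -0.00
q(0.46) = 0.02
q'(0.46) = -0.05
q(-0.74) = 0.40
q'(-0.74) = -0.95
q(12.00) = 0.00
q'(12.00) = 0.00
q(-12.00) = 3784133732.22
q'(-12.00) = -7568294036.32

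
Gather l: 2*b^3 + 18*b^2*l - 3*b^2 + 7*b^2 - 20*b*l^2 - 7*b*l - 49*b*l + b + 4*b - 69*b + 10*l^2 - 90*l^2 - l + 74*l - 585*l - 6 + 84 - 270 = 2*b^3 + 4*b^2 - 64*b + l^2*(-20*b - 80) + l*(18*b^2 - 56*b - 512) - 192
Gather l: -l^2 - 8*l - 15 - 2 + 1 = -l^2 - 8*l - 16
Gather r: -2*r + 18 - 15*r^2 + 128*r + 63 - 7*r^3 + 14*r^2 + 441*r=-7*r^3 - r^2 + 567*r + 81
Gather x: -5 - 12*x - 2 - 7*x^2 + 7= -7*x^2 - 12*x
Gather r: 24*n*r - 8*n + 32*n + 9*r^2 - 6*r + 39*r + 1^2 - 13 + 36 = 24*n + 9*r^2 + r*(24*n + 33) + 24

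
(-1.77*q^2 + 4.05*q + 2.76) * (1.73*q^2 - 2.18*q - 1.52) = -3.0621*q^4 + 10.8651*q^3 - 1.3638*q^2 - 12.1728*q - 4.1952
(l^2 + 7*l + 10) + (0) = l^2 + 7*l + 10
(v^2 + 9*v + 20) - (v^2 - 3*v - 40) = 12*v + 60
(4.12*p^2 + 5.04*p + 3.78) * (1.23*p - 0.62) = 5.0676*p^3 + 3.6448*p^2 + 1.5246*p - 2.3436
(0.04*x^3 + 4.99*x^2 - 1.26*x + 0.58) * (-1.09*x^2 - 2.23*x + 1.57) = -0.0436*x^5 - 5.5283*x^4 - 9.6915*x^3 + 10.0119*x^2 - 3.2716*x + 0.9106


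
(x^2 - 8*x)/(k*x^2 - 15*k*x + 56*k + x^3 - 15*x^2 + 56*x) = x/(k*x - 7*k + x^2 - 7*x)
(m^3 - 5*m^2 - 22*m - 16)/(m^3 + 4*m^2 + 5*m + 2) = (m - 8)/(m + 1)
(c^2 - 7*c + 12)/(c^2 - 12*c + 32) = (c - 3)/(c - 8)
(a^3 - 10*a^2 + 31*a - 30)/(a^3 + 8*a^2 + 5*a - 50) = (a^2 - 8*a + 15)/(a^2 + 10*a + 25)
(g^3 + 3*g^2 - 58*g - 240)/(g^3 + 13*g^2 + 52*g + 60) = (g - 8)/(g + 2)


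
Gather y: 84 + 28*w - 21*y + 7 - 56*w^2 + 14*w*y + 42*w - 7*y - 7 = -56*w^2 + 70*w + y*(14*w - 28) + 84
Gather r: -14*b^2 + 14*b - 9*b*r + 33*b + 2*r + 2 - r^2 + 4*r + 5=-14*b^2 + 47*b - r^2 + r*(6 - 9*b) + 7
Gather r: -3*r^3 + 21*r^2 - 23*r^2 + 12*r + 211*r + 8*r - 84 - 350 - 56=-3*r^3 - 2*r^2 + 231*r - 490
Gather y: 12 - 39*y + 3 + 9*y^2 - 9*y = 9*y^2 - 48*y + 15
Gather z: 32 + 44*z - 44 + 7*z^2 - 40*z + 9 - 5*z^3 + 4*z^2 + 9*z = -5*z^3 + 11*z^2 + 13*z - 3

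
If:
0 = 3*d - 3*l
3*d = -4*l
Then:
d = 0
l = 0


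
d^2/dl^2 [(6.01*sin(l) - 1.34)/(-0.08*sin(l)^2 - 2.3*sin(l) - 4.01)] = (0.0384639999999999*sin(l)^5 - 1.140144*sin(l)^4 - 12.384656*sin(l)^3 - 60.747886*sin(l)^2 + 122.047629*sin(l) + 124.177916)/(0.08*sin(l)^2 + 2.3*sin(l) + 4.01)^3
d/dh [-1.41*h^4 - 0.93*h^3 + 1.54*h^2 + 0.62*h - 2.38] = -5.64*h^3 - 2.79*h^2 + 3.08*h + 0.62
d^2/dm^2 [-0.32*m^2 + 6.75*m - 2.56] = -0.640000000000000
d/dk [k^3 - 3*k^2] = 3*k*(k - 2)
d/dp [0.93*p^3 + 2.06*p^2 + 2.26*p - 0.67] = 2.79*p^2 + 4.12*p + 2.26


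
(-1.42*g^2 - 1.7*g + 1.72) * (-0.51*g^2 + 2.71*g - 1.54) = 0.7242*g^4 - 2.9812*g^3 - 3.2974*g^2 + 7.2792*g - 2.6488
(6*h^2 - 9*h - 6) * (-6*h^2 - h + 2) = -36*h^4 + 48*h^3 + 57*h^2 - 12*h - 12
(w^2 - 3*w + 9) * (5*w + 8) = 5*w^3 - 7*w^2 + 21*w + 72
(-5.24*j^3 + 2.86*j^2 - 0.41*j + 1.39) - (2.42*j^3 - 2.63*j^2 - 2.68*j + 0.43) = -7.66*j^3 + 5.49*j^2 + 2.27*j + 0.96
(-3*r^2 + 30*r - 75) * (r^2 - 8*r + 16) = -3*r^4 + 54*r^3 - 363*r^2 + 1080*r - 1200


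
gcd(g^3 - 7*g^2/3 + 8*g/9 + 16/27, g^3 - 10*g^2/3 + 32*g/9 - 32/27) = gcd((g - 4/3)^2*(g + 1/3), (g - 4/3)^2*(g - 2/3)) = g^2 - 8*g/3 + 16/9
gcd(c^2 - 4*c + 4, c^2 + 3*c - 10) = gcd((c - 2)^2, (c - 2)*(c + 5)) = c - 2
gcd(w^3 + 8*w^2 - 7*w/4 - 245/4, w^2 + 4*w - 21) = w + 7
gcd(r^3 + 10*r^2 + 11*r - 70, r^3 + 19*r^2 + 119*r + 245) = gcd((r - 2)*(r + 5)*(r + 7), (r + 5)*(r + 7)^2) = r^2 + 12*r + 35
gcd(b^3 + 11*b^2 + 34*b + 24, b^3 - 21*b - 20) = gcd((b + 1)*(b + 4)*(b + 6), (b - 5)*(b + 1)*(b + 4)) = b^2 + 5*b + 4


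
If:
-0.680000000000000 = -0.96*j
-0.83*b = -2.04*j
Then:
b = 1.74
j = 0.71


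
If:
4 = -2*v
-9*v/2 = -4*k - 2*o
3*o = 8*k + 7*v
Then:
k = 1/28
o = -32/7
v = -2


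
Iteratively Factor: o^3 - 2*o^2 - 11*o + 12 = (o + 3)*(o^2 - 5*o + 4) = (o - 4)*(o + 3)*(o - 1)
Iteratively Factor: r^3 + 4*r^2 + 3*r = (r + 1)*(r^2 + 3*r) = (r + 1)*(r + 3)*(r)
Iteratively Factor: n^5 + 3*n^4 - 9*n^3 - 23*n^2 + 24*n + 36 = (n + 3)*(n^4 - 9*n^2 + 4*n + 12) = (n + 3)^2*(n^3 - 3*n^2 + 4) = (n - 2)*(n + 3)^2*(n^2 - n - 2) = (n - 2)*(n + 1)*(n + 3)^2*(n - 2)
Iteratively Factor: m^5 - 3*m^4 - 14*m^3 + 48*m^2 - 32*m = (m - 1)*(m^4 - 2*m^3 - 16*m^2 + 32*m) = m*(m - 1)*(m^3 - 2*m^2 - 16*m + 32) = m*(m - 2)*(m - 1)*(m^2 - 16) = m*(m - 4)*(m - 2)*(m - 1)*(m + 4)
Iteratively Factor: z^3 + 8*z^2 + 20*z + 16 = (z + 2)*(z^2 + 6*z + 8) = (z + 2)^2*(z + 4)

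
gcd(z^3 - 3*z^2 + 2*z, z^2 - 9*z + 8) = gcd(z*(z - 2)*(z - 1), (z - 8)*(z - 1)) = z - 1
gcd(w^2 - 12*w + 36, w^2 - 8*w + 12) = w - 6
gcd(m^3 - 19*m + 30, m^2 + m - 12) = m - 3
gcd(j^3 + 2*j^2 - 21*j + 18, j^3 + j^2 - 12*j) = j - 3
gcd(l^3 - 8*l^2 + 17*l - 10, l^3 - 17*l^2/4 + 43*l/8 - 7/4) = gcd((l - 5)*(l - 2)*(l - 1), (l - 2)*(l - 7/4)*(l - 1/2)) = l - 2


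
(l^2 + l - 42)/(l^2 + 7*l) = (l - 6)/l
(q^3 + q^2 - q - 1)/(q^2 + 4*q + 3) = (q^2 - 1)/(q + 3)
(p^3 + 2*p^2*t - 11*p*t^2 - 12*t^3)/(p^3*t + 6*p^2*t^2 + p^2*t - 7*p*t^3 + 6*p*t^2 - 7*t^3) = (p^3 + 2*p^2*t - 11*p*t^2 - 12*t^3)/(t*(p^3 + 6*p^2*t + p^2 - 7*p*t^2 + 6*p*t - 7*t^2))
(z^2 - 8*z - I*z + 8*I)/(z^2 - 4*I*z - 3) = (z - 8)/(z - 3*I)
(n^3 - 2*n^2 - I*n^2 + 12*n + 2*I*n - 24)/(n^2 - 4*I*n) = n - 2 + 3*I - 6*I/n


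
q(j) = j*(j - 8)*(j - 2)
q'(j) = j*(j - 8) + j*(j - 2) + (j - 8)*(j - 2)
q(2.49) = -6.72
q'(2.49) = -15.20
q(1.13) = 6.75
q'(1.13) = -2.77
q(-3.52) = -223.84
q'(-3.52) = 123.57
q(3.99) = -31.84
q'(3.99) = -16.04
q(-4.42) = -352.43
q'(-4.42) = 163.01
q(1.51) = 4.80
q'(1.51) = -7.36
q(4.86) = -43.64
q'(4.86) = -10.34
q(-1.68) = -59.85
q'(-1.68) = 58.07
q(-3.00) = -165.00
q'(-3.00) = 103.00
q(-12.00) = -3360.00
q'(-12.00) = 688.00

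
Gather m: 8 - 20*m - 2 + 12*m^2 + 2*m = 12*m^2 - 18*m + 6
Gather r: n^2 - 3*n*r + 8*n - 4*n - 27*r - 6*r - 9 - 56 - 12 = n^2 + 4*n + r*(-3*n - 33) - 77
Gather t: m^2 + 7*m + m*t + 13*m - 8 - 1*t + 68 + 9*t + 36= m^2 + 20*m + t*(m + 8) + 96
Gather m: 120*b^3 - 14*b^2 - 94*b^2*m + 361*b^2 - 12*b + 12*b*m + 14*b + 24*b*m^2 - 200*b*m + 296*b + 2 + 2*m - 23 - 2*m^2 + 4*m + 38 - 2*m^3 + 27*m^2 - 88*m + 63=120*b^3 + 347*b^2 + 298*b - 2*m^3 + m^2*(24*b + 25) + m*(-94*b^2 - 188*b - 82) + 80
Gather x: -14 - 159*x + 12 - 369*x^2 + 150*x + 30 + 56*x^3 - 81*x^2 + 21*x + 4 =56*x^3 - 450*x^2 + 12*x + 32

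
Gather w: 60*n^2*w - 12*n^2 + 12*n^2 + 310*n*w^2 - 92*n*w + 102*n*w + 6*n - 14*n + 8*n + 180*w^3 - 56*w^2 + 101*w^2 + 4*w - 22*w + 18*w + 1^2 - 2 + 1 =180*w^3 + w^2*(310*n + 45) + w*(60*n^2 + 10*n)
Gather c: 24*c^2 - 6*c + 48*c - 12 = 24*c^2 + 42*c - 12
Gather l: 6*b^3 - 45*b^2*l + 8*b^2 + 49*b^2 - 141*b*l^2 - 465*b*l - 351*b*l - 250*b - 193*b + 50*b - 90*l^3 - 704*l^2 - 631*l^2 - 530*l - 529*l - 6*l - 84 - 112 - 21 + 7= 6*b^3 + 57*b^2 - 393*b - 90*l^3 + l^2*(-141*b - 1335) + l*(-45*b^2 - 816*b - 1065) - 210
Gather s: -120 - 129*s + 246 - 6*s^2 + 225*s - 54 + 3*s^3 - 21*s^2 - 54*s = 3*s^3 - 27*s^2 + 42*s + 72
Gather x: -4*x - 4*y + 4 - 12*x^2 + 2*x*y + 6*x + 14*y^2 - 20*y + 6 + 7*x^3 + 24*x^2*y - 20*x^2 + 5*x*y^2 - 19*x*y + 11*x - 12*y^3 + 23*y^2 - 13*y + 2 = 7*x^3 + x^2*(24*y - 32) + x*(5*y^2 - 17*y + 13) - 12*y^3 + 37*y^2 - 37*y + 12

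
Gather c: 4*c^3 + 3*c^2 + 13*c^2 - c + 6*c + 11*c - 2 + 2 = 4*c^3 + 16*c^2 + 16*c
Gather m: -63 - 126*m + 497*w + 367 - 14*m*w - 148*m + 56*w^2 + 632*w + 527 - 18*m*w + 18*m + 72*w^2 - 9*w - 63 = m*(-32*w - 256) + 128*w^2 + 1120*w + 768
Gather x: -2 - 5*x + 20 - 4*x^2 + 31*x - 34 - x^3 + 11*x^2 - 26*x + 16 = -x^3 + 7*x^2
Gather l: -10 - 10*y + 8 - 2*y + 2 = -12*y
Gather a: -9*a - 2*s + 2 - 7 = -9*a - 2*s - 5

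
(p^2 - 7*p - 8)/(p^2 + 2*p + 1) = (p - 8)/(p + 1)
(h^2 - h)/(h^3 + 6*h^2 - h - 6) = h/(h^2 + 7*h + 6)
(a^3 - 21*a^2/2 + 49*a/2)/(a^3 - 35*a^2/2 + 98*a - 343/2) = a/(a - 7)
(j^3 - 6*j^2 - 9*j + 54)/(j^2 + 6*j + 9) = (j^2 - 9*j + 18)/(j + 3)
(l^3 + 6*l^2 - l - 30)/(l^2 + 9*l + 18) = (l^2 + 3*l - 10)/(l + 6)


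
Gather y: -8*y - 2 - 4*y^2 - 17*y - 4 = -4*y^2 - 25*y - 6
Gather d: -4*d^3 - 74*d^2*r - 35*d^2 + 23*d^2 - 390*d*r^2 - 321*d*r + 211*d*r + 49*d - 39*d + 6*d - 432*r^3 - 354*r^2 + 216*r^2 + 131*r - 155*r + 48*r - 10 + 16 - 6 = -4*d^3 + d^2*(-74*r - 12) + d*(-390*r^2 - 110*r + 16) - 432*r^3 - 138*r^2 + 24*r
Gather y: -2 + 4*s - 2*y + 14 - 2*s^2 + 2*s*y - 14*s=-2*s^2 - 10*s + y*(2*s - 2) + 12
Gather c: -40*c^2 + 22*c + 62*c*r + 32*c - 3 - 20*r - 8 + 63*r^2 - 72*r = -40*c^2 + c*(62*r + 54) + 63*r^2 - 92*r - 11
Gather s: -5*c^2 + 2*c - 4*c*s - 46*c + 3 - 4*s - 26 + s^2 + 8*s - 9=-5*c^2 - 44*c + s^2 + s*(4 - 4*c) - 32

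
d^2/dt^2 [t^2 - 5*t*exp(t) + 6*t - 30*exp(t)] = -5*t*exp(t) - 40*exp(t) + 2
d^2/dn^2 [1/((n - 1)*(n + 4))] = 2*((n - 1)^2 + (n - 1)*(n + 4) + (n + 4)^2)/((n - 1)^3*(n + 4)^3)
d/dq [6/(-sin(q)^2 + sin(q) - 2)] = 6*(2*sin(q) - 1)*cos(q)/(sin(q)^2 - sin(q) + 2)^2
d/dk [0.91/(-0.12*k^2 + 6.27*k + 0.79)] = (0.2184*k - 5.7057)/(-0.12*k^2 + 6.27*k + 0.79)^2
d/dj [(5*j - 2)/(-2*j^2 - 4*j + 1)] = (10*j^2 - 8*j - 3)/(4*j^4 + 16*j^3 + 12*j^2 - 8*j + 1)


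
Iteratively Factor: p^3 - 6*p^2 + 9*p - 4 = (p - 4)*(p^2 - 2*p + 1) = (p - 4)*(p - 1)*(p - 1)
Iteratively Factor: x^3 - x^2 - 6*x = (x + 2)*(x^2 - 3*x) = (x - 3)*(x + 2)*(x)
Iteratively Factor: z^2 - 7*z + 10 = (z - 5)*(z - 2)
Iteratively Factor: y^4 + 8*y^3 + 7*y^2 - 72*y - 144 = (y + 4)*(y^3 + 4*y^2 - 9*y - 36) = (y - 3)*(y + 4)*(y^2 + 7*y + 12) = (y - 3)*(y + 3)*(y + 4)*(y + 4)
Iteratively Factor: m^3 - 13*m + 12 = (m - 3)*(m^2 + 3*m - 4) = (m - 3)*(m - 1)*(m + 4)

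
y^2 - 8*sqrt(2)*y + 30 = (y - 5*sqrt(2))*(y - 3*sqrt(2))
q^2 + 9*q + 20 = (q + 4)*(q + 5)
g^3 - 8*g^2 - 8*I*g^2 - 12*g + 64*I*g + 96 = (g - 8)*(g - 6*I)*(g - 2*I)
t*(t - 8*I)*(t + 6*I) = t^3 - 2*I*t^2 + 48*t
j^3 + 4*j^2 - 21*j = j*(j - 3)*(j + 7)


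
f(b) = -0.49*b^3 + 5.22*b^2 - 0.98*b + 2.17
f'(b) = -1.47*b^2 + 10.44*b - 0.98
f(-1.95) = 27.56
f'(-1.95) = -26.93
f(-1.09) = 10.07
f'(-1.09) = -14.11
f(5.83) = 76.78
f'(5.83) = 9.92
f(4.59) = 60.26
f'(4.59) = 15.97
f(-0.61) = 4.82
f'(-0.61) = -7.90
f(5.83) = 76.78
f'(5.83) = 9.92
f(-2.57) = 47.48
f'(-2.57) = -37.52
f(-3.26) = 77.82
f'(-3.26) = -50.64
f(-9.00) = 791.02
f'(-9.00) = -214.01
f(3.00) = 32.98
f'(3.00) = 17.11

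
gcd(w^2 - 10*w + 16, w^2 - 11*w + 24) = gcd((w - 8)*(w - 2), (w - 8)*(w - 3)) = w - 8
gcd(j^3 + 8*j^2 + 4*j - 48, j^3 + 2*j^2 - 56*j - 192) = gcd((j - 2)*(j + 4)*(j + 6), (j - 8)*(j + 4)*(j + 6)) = j^2 + 10*j + 24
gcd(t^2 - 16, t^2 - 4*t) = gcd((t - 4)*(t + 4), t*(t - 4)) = t - 4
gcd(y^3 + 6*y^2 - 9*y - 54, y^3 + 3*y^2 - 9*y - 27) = y^2 - 9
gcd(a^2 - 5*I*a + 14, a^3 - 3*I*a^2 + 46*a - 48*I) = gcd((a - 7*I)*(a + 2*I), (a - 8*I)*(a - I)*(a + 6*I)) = 1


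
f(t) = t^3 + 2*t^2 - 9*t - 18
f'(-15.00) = 606.00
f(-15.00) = -2808.00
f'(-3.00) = 6.00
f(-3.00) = 0.00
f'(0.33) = -7.35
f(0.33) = -20.72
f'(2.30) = 16.07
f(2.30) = -15.95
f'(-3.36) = 11.43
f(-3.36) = -3.11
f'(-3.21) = 9.07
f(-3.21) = -1.58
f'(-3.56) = 14.78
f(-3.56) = -5.73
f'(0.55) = -5.89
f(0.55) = -22.18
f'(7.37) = 183.43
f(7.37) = 424.62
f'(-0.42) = -10.15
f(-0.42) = -13.94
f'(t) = 3*t^2 + 4*t - 9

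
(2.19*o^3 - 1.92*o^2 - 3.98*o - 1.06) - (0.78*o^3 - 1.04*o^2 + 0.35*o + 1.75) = 1.41*o^3 - 0.88*o^2 - 4.33*o - 2.81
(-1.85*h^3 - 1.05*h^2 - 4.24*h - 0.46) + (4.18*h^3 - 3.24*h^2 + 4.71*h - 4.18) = 2.33*h^3 - 4.29*h^2 + 0.47*h - 4.64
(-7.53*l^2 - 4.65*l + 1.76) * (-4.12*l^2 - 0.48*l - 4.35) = 31.0236*l^4 + 22.7724*l^3 + 27.7363*l^2 + 19.3827*l - 7.656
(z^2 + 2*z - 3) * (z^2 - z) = z^4 + z^3 - 5*z^2 + 3*z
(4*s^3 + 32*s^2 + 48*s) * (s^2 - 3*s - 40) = 4*s^5 + 20*s^4 - 208*s^3 - 1424*s^2 - 1920*s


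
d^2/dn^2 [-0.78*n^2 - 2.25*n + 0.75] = -1.56000000000000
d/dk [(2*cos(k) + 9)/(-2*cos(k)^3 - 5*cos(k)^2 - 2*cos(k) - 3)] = -8*(48*cos(k) + 16*cos(2*k) + cos(3*k) + 22)*sin(k)/(7*cos(k) + 5*cos(2*k) + cos(3*k) + 11)^2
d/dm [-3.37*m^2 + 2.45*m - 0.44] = 2.45 - 6.74*m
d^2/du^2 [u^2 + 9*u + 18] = 2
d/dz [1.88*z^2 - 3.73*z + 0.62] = 3.76*z - 3.73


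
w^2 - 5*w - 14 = (w - 7)*(w + 2)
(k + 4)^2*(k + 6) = k^3 + 14*k^2 + 64*k + 96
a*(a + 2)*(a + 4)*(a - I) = a^4 + 6*a^3 - I*a^3 + 8*a^2 - 6*I*a^2 - 8*I*a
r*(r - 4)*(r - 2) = r^3 - 6*r^2 + 8*r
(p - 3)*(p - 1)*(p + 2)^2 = p^4 - 9*p^2 - 4*p + 12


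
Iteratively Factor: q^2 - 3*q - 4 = (q - 4)*(q + 1)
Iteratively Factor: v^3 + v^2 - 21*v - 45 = (v - 5)*(v^2 + 6*v + 9) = (v - 5)*(v + 3)*(v + 3)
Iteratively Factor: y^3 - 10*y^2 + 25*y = (y - 5)*(y^2 - 5*y) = y*(y - 5)*(y - 5)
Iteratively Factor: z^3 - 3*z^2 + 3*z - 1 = (z - 1)*(z^2 - 2*z + 1) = (z - 1)^2*(z - 1)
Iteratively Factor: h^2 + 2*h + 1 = (h + 1)*(h + 1)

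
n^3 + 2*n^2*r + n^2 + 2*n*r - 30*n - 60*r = (n - 5)*(n + 6)*(n + 2*r)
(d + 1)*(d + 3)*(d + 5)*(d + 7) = d^4 + 16*d^3 + 86*d^2 + 176*d + 105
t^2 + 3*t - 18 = (t - 3)*(t + 6)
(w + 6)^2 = w^2 + 12*w + 36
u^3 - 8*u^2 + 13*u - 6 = (u - 6)*(u - 1)^2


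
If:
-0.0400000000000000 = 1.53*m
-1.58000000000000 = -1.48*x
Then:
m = -0.03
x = 1.07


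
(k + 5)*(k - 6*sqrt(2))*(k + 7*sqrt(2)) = k^3 + sqrt(2)*k^2 + 5*k^2 - 84*k + 5*sqrt(2)*k - 420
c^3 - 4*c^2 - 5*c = c*(c - 5)*(c + 1)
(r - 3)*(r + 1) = r^2 - 2*r - 3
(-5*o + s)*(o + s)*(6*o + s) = -30*o^3 - 29*o^2*s + 2*o*s^2 + s^3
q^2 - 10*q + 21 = (q - 7)*(q - 3)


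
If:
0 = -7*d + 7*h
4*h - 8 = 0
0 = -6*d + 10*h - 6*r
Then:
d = 2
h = 2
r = 4/3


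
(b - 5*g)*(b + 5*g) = b^2 - 25*g^2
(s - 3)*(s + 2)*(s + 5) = s^3 + 4*s^2 - 11*s - 30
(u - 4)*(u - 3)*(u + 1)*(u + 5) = u^4 - u^3 - 25*u^2 + 37*u + 60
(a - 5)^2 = a^2 - 10*a + 25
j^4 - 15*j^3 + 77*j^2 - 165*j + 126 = (j - 7)*(j - 3)^2*(j - 2)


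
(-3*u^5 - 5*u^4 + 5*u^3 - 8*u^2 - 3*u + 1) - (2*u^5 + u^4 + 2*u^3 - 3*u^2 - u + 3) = -5*u^5 - 6*u^4 + 3*u^3 - 5*u^2 - 2*u - 2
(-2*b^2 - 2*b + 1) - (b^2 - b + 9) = -3*b^2 - b - 8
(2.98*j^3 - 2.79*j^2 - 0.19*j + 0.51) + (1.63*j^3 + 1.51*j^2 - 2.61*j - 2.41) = 4.61*j^3 - 1.28*j^2 - 2.8*j - 1.9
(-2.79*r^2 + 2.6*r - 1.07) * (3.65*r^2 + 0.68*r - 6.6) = -10.1835*r^4 + 7.5928*r^3 + 16.2765*r^2 - 17.8876*r + 7.062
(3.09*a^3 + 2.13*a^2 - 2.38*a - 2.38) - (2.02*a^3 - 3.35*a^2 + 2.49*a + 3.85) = 1.07*a^3 + 5.48*a^2 - 4.87*a - 6.23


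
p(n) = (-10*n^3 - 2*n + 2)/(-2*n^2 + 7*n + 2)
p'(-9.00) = 4.58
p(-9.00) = -32.78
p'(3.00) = -109.20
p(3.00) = -54.80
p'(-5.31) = 4.17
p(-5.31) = -16.49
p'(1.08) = -4.46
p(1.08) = -1.77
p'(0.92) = -3.50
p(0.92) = -1.13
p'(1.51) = -8.26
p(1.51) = -4.43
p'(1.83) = -12.94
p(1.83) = -7.76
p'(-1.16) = 1.82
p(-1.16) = -2.26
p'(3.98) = -1450.20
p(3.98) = 349.52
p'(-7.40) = 4.46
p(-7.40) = -25.54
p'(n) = (4*n - 7)*(-10*n^3 - 2*n + 2)/(-2*n^2 + 7*n + 2)^2 + (-30*n^2 - 2)/(-2*n^2 + 7*n + 2)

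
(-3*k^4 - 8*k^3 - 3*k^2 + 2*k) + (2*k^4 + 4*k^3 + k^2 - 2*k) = -k^4 - 4*k^3 - 2*k^2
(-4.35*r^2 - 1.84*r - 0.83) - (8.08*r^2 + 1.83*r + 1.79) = -12.43*r^2 - 3.67*r - 2.62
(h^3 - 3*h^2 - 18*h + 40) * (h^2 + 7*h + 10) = h^5 + 4*h^4 - 29*h^3 - 116*h^2 + 100*h + 400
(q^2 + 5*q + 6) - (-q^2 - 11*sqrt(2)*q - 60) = 2*q^2 + 5*q + 11*sqrt(2)*q + 66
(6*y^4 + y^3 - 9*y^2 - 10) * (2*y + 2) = 12*y^5 + 14*y^4 - 16*y^3 - 18*y^2 - 20*y - 20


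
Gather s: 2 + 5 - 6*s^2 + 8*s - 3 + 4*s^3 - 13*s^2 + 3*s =4*s^3 - 19*s^2 + 11*s + 4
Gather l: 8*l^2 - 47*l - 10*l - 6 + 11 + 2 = 8*l^2 - 57*l + 7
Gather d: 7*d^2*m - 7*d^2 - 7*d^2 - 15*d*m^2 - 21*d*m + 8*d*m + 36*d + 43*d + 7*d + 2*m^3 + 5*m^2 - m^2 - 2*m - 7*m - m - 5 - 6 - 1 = d^2*(7*m - 14) + d*(-15*m^2 - 13*m + 86) + 2*m^3 + 4*m^2 - 10*m - 12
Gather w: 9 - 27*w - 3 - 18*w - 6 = -45*w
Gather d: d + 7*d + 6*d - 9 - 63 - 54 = 14*d - 126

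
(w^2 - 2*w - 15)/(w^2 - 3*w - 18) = (w - 5)/(w - 6)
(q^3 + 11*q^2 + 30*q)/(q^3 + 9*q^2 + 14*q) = (q^2 + 11*q + 30)/(q^2 + 9*q + 14)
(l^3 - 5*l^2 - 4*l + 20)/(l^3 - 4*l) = (l - 5)/l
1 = 1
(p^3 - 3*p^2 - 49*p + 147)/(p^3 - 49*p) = (p - 3)/p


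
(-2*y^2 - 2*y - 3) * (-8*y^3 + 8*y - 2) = 16*y^5 + 16*y^4 + 8*y^3 - 12*y^2 - 20*y + 6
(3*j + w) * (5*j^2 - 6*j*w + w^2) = 15*j^3 - 13*j^2*w - 3*j*w^2 + w^3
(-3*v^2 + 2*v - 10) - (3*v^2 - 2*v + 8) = -6*v^2 + 4*v - 18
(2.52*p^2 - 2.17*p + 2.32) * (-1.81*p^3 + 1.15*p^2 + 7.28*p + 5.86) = -4.5612*p^5 + 6.8257*p^4 + 11.6509*p^3 + 1.6376*p^2 + 4.1734*p + 13.5952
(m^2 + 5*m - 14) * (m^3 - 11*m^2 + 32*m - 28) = m^5 - 6*m^4 - 37*m^3 + 286*m^2 - 588*m + 392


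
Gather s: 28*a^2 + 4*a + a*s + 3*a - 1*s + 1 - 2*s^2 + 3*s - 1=28*a^2 + 7*a - 2*s^2 + s*(a + 2)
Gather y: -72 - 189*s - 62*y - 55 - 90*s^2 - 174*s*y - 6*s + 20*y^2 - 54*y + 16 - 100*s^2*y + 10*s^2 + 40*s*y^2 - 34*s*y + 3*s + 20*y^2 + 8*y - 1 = -80*s^2 - 192*s + y^2*(40*s + 40) + y*(-100*s^2 - 208*s - 108) - 112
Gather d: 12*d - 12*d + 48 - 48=0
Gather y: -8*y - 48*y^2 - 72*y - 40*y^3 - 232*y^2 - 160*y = -40*y^3 - 280*y^2 - 240*y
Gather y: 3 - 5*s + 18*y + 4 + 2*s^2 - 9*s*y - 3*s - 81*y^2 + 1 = 2*s^2 - 8*s - 81*y^2 + y*(18 - 9*s) + 8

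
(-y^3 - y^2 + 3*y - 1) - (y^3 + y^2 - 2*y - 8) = -2*y^3 - 2*y^2 + 5*y + 7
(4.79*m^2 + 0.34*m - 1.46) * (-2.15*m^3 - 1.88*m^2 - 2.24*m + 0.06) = -10.2985*m^5 - 9.7362*m^4 - 8.2298*m^3 + 2.2706*m^2 + 3.2908*m - 0.0876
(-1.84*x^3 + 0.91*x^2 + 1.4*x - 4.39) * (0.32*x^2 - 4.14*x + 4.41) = -0.5888*x^5 + 7.9088*x^4 - 11.4338*x^3 - 3.1877*x^2 + 24.3486*x - 19.3599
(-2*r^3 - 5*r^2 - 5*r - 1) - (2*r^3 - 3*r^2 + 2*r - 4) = -4*r^3 - 2*r^2 - 7*r + 3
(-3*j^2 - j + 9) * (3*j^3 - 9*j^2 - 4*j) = -9*j^5 + 24*j^4 + 48*j^3 - 77*j^2 - 36*j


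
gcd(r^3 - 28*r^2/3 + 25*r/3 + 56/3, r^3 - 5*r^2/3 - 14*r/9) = r - 7/3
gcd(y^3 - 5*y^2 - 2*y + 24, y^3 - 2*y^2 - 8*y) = y^2 - 2*y - 8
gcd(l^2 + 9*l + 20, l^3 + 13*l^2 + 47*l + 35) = l + 5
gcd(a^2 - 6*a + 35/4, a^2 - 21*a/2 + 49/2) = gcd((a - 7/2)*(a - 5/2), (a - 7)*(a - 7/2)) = a - 7/2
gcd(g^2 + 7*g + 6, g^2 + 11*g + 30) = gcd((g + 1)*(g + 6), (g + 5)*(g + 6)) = g + 6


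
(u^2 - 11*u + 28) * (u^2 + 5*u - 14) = u^4 - 6*u^3 - 41*u^2 + 294*u - 392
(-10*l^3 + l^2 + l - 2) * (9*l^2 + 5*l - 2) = -90*l^5 - 41*l^4 + 34*l^3 - 15*l^2 - 12*l + 4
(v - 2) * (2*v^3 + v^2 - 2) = 2*v^4 - 3*v^3 - 2*v^2 - 2*v + 4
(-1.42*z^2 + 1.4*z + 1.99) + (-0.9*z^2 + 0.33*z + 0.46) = -2.32*z^2 + 1.73*z + 2.45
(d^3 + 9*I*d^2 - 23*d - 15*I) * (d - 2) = d^4 - 2*d^3 + 9*I*d^3 - 23*d^2 - 18*I*d^2 + 46*d - 15*I*d + 30*I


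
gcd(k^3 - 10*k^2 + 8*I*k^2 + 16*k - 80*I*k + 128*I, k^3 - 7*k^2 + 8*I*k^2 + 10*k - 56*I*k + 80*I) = k^2 + k*(-2 + 8*I) - 16*I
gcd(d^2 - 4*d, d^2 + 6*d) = d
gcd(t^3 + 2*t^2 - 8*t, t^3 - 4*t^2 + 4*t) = t^2 - 2*t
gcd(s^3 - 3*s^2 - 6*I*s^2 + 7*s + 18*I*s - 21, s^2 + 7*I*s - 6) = s + I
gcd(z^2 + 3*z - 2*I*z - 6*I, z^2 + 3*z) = z + 3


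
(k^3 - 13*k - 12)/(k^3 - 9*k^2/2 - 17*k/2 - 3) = 2*(k^2 - k - 12)/(2*k^2 - 11*k - 6)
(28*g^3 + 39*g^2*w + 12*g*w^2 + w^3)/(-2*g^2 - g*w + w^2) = (28*g^2 + 11*g*w + w^2)/(-2*g + w)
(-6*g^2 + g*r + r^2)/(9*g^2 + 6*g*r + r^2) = (-2*g + r)/(3*g + r)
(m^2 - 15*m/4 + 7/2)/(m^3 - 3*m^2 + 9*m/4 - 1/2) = (4*m - 7)/(4*m^2 - 4*m + 1)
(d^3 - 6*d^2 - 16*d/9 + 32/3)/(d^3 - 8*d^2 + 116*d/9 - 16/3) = (3*d + 4)/(3*d - 2)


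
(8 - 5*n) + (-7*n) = 8 - 12*n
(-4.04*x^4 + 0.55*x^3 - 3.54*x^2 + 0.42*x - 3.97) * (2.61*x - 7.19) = -10.5444*x^5 + 30.4831*x^4 - 13.1939*x^3 + 26.5488*x^2 - 13.3815*x + 28.5443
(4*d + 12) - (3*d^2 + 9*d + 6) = -3*d^2 - 5*d + 6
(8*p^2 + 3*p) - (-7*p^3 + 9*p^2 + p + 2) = 7*p^3 - p^2 + 2*p - 2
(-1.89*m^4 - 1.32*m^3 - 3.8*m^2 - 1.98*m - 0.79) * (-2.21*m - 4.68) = 4.1769*m^5 + 11.7624*m^4 + 14.5756*m^3 + 22.1598*m^2 + 11.0123*m + 3.6972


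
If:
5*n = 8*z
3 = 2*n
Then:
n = 3/2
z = 15/16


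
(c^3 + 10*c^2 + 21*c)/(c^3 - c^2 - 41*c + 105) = c*(c + 3)/(c^2 - 8*c + 15)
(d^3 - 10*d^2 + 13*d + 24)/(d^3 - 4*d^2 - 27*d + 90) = (d^2 - 7*d - 8)/(d^2 - d - 30)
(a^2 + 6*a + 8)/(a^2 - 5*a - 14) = (a + 4)/(a - 7)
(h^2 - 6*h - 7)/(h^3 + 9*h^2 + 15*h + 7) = (h - 7)/(h^2 + 8*h + 7)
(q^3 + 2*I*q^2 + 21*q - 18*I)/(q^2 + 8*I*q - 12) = (q^2 - 4*I*q - 3)/(q + 2*I)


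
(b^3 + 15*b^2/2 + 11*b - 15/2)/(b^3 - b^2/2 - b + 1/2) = (b^2 + 8*b + 15)/(b^2 - 1)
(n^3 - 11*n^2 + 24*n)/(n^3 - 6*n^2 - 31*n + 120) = n/(n + 5)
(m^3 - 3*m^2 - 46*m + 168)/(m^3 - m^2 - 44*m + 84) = (m - 4)/(m - 2)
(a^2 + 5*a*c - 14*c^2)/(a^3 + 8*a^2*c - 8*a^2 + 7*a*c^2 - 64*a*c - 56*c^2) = (a - 2*c)/(a^2 + a*c - 8*a - 8*c)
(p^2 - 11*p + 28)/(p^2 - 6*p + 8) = (p - 7)/(p - 2)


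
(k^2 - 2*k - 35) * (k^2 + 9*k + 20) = k^4 + 7*k^3 - 33*k^2 - 355*k - 700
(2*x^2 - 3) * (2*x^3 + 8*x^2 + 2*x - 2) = 4*x^5 + 16*x^4 - 2*x^3 - 28*x^2 - 6*x + 6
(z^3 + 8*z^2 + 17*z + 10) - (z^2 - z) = z^3 + 7*z^2 + 18*z + 10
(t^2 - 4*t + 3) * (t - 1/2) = t^3 - 9*t^2/2 + 5*t - 3/2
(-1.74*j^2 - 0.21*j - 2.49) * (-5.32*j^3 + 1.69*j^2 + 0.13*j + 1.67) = 9.2568*j^5 - 1.8234*j^4 + 12.6657*j^3 - 7.1412*j^2 - 0.6744*j - 4.1583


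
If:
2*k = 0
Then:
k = 0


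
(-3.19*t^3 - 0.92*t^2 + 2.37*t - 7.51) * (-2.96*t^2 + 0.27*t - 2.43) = 9.4424*t^5 + 1.8619*t^4 + 0.4881*t^3 + 25.1051*t^2 - 7.7868*t + 18.2493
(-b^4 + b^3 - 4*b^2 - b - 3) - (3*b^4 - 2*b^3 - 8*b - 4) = -4*b^4 + 3*b^3 - 4*b^2 + 7*b + 1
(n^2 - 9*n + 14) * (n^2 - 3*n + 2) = n^4 - 12*n^3 + 43*n^2 - 60*n + 28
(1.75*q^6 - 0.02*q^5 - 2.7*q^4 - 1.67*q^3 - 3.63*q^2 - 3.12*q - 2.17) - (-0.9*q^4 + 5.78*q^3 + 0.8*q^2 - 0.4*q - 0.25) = 1.75*q^6 - 0.02*q^5 - 1.8*q^4 - 7.45*q^3 - 4.43*q^2 - 2.72*q - 1.92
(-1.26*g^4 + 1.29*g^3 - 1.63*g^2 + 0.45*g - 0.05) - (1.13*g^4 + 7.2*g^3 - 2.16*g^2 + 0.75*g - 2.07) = -2.39*g^4 - 5.91*g^3 + 0.53*g^2 - 0.3*g + 2.02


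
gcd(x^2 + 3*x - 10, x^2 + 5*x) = x + 5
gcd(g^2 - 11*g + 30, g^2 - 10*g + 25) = g - 5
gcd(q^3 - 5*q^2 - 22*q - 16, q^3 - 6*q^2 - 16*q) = q^2 - 6*q - 16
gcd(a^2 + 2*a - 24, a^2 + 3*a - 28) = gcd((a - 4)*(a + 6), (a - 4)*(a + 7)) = a - 4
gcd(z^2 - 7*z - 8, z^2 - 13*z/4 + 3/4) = 1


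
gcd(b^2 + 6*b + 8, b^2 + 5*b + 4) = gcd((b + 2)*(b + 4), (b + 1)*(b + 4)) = b + 4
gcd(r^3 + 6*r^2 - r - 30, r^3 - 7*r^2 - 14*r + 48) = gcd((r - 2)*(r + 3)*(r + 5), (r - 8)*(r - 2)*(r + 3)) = r^2 + r - 6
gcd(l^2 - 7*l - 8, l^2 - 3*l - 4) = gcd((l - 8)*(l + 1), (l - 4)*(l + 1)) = l + 1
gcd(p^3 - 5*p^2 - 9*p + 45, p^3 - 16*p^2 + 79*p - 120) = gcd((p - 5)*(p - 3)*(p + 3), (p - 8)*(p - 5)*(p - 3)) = p^2 - 8*p + 15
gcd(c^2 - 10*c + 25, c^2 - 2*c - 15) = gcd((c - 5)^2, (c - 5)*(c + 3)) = c - 5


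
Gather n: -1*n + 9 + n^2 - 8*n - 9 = n^2 - 9*n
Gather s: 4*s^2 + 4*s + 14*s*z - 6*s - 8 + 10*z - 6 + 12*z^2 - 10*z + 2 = 4*s^2 + s*(14*z - 2) + 12*z^2 - 12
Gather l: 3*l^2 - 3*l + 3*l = 3*l^2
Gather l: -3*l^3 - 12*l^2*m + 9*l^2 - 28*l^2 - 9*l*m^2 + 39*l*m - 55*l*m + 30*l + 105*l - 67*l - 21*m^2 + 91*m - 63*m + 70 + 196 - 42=-3*l^3 + l^2*(-12*m - 19) + l*(-9*m^2 - 16*m + 68) - 21*m^2 + 28*m + 224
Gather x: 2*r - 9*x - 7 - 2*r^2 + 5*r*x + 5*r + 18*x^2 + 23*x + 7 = -2*r^2 + 7*r + 18*x^2 + x*(5*r + 14)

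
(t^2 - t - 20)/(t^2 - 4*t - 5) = (t + 4)/(t + 1)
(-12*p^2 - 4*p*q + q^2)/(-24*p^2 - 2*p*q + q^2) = (2*p + q)/(4*p + q)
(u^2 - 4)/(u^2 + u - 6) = (u + 2)/(u + 3)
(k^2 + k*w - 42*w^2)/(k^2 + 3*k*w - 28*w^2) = (-k + 6*w)/(-k + 4*w)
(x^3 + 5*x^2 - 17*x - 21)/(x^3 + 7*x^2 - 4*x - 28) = (x^2 - 2*x - 3)/(x^2 - 4)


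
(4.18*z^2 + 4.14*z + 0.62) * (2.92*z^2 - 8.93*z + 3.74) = 12.2056*z^4 - 25.2386*z^3 - 19.5266*z^2 + 9.947*z + 2.3188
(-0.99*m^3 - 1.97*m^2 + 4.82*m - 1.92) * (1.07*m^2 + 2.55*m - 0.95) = -1.0593*m^5 - 4.6324*m^4 + 1.0744*m^3 + 12.1081*m^2 - 9.475*m + 1.824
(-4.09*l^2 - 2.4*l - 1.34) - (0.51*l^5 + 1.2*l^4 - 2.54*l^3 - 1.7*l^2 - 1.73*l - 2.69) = -0.51*l^5 - 1.2*l^4 + 2.54*l^3 - 2.39*l^2 - 0.67*l + 1.35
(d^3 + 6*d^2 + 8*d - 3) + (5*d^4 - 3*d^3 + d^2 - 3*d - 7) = 5*d^4 - 2*d^3 + 7*d^2 + 5*d - 10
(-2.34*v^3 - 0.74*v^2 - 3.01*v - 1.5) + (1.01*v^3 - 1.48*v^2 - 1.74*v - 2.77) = -1.33*v^3 - 2.22*v^2 - 4.75*v - 4.27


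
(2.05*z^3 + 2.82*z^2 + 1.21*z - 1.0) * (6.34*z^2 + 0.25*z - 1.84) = 12.997*z^5 + 18.3913*z^4 + 4.6044*z^3 - 11.2263*z^2 - 2.4764*z + 1.84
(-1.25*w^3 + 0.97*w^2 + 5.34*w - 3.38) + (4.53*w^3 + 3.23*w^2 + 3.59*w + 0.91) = 3.28*w^3 + 4.2*w^2 + 8.93*w - 2.47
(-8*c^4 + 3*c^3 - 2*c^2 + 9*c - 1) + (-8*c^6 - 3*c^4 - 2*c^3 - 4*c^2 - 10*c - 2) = -8*c^6 - 11*c^4 + c^3 - 6*c^2 - c - 3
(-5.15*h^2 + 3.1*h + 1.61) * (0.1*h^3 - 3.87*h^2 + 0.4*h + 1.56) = -0.515*h^5 + 20.2405*h^4 - 13.896*h^3 - 13.0247*h^2 + 5.48*h + 2.5116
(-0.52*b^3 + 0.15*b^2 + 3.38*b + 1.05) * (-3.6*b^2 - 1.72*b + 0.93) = 1.872*b^5 + 0.3544*b^4 - 12.9096*b^3 - 9.4541*b^2 + 1.3374*b + 0.9765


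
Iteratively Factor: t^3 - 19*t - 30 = (t + 3)*(t^2 - 3*t - 10) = (t + 2)*(t + 3)*(t - 5)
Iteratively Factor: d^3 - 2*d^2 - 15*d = (d)*(d^2 - 2*d - 15) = d*(d + 3)*(d - 5)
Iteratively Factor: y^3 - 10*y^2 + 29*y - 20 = (y - 1)*(y^2 - 9*y + 20) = (y - 4)*(y - 1)*(y - 5)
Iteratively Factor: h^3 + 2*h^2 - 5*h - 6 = (h + 1)*(h^2 + h - 6) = (h - 2)*(h + 1)*(h + 3)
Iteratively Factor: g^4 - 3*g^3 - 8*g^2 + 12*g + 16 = (g + 2)*(g^3 - 5*g^2 + 2*g + 8) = (g + 1)*(g + 2)*(g^2 - 6*g + 8) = (g - 2)*(g + 1)*(g + 2)*(g - 4)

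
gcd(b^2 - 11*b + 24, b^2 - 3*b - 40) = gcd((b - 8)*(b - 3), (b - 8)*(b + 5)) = b - 8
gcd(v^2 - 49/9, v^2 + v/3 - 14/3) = v + 7/3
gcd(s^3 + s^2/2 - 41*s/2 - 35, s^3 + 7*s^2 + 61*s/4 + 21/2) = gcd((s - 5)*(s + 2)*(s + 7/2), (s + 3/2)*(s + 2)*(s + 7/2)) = s^2 + 11*s/2 + 7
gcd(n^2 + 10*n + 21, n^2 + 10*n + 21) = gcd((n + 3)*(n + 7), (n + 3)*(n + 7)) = n^2 + 10*n + 21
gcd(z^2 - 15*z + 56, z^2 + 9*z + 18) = 1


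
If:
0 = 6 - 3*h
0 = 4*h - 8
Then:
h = 2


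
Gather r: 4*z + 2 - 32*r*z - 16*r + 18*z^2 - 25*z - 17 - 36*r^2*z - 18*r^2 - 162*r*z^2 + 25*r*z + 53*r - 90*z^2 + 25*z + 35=r^2*(-36*z - 18) + r*(-162*z^2 - 7*z + 37) - 72*z^2 + 4*z + 20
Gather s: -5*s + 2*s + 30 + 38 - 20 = 48 - 3*s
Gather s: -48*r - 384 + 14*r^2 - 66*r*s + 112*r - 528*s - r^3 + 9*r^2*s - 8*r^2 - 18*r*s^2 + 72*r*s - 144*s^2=-r^3 + 6*r^2 + 64*r + s^2*(-18*r - 144) + s*(9*r^2 + 6*r - 528) - 384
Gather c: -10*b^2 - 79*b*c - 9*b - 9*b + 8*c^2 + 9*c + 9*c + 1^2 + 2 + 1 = -10*b^2 - 18*b + 8*c^2 + c*(18 - 79*b) + 4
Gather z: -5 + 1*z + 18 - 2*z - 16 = -z - 3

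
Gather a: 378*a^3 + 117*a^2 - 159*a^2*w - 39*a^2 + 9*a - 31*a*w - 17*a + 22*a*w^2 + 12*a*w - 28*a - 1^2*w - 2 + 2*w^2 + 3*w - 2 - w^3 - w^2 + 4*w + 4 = 378*a^3 + a^2*(78 - 159*w) + a*(22*w^2 - 19*w - 36) - w^3 + w^2 + 6*w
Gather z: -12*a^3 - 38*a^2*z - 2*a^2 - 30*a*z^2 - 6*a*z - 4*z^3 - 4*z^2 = -12*a^3 - 2*a^2 - 4*z^3 + z^2*(-30*a - 4) + z*(-38*a^2 - 6*a)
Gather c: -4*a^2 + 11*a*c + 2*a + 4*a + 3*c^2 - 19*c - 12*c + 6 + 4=-4*a^2 + 6*a + 3*c^2 + c*(11*a - 31) + 10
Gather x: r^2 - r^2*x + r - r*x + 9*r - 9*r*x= r^2 + 10*r + x*(-r^2 - 10*r)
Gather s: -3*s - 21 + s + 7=-2*s - 14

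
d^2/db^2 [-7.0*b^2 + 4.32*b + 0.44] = -14.0000000000000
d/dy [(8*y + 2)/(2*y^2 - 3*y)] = 2*(-8*y^2 - 4*y + 3)/(y^2*(4*y^2 - 12*y + 9))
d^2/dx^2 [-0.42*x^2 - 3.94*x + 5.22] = -0.840000000000000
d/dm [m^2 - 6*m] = 2*m - 6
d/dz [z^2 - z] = 2*z - 1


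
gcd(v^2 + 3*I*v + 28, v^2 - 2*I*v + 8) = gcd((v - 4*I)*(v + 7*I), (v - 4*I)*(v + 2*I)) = v - 4*I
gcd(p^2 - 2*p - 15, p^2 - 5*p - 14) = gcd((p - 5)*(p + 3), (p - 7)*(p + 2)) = 1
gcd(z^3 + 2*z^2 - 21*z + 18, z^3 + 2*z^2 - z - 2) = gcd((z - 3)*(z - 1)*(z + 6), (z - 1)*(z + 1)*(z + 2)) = z - 1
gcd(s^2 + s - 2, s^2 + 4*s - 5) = s - 1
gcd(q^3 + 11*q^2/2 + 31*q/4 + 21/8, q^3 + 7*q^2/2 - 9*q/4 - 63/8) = q^2 + 5*q + 21/4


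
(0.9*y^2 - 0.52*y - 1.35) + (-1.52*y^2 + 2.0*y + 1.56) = -0.62*y^2 + 1.48*y + 0.21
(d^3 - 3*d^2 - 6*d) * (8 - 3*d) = -3*d^4 + 17*d^3 - 6*d^2 - 48*d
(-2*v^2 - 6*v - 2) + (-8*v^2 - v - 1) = -10*v^2 - 7*v - 3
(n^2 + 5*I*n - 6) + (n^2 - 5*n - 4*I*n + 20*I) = 2*n^2 - 5*n + I*n - 6 + 20*I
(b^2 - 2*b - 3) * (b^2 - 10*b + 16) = b^4 - 12*b^3 + 33*b^2 - 2*b - 48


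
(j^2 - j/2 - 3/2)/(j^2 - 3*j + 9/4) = 2*(j + 1)/(2*j - 3)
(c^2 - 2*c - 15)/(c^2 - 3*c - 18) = (c - 5)/(c - 6)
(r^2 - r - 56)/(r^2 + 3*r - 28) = (r - 8)/(r - 4)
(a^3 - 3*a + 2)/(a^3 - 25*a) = (a^3 - 3*a + 2)/(a*(a^2 - 25))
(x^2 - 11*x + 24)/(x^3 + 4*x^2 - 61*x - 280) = (x - 3)/(x^2 + 12*x + 35)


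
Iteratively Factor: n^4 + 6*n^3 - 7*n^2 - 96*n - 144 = (n + 4)*(n^3 + 2*n^2 - 15*n - 36) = (n + 3)*(n + 4)*(n^2 - n - 12) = (n - 4)*(n + 3)*(n + 4)*(n + 3)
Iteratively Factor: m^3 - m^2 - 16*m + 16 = (m + 4)*(m^2 - 5*m + 4) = (m - 1)*(m + 4)*(m - 4)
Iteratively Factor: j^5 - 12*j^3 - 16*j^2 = (j)*(j^4 - 12*j^2 - 16*j) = j*(j - 4)*(j^3 + 4*j^2 + 4*j) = j*(j - 4)*(j + 2)*(j^2 + 2*j) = j^2*(j - 4)*(j + 2)*(j + 2)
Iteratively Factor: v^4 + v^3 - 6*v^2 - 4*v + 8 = (v + 2)*(v^3 - v^2 - 4*v + 4) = (v - 1)*(v + 2)*(v^2 - 4) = (v - 1)*(v + 2)^2*(v - 2)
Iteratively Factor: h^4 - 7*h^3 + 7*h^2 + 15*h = (h - 3)*(h^3 - 4*h^2 - 5*h) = (h - 3)*(h + 1)*(h^2 - 5*h) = h*(h - 3)*(h + 1)*(h - 5)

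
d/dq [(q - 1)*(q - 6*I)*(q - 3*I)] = 3*q^2 + q*(-2 - 18*I) - 18 + 9*I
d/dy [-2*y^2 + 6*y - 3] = 6 - 4*y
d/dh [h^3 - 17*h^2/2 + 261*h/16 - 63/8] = 3*h^2 - 17*h + 261/16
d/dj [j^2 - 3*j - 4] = 2*j - 3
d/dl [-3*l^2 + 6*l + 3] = 6 - 6*l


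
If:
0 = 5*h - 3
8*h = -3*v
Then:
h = 3/5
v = -8/5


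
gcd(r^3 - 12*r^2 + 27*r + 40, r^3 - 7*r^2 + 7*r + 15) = r^2 - 4*r - 5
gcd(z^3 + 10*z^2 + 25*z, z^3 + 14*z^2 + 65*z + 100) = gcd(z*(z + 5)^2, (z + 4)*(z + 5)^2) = z^2 + 10*z + 25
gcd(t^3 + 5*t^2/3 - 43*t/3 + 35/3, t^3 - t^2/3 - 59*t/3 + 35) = t^2 + 8*t/3 - 35/3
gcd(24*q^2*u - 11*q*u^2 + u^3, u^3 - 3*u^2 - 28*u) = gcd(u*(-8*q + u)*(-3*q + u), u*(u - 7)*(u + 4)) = u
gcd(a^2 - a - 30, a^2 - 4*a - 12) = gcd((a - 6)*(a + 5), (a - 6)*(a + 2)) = a - 6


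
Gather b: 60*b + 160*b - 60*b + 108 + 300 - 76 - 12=160*b + 320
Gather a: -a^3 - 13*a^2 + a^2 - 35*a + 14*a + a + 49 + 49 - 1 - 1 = -a^3 - 12*a^2 - 20*a + 96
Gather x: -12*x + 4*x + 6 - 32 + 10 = -8*x - 16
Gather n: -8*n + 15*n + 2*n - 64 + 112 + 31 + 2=9*n + 81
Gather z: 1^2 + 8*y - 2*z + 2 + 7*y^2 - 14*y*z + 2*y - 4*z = 7*y^2 + 10*y + z*(-14*y - 6) + 3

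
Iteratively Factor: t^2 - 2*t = (t)*(t - 2)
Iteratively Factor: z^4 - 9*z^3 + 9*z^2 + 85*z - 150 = (z - 5)*(z^3 - 4*z^2 - 11*z + 30) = (z - 5)*(z - 2)*(z^2 - 2*z - 15) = (z - 5)*(z - 2)*(z + 3)*(z - 5)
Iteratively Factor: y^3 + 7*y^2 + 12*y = (y)*(y^2 + 7*y + 12) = y*(y + 3)*(y + 4)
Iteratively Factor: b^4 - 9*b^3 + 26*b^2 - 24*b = (b - 4)*(b^3 - 5*b^2 + 6*b) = b*(b - 4)*(b^2 - 5*b + 6) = b*(b - 4)*(b - 3)*(b - 2)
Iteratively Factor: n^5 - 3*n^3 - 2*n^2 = (n + 1)*(n^4 - n^3 - 2*n^2) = n*(n + 1)*(n^3 - n^2 - 2*n) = n*(n - 2)*(n + 1)*(n^2 + n) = n^2*(n - 2)*(n + 1)*(n + 1)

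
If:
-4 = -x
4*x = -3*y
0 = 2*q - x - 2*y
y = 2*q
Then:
No Solution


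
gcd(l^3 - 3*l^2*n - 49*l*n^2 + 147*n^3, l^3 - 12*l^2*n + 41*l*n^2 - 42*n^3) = l^2 - 10*l*n + 21*n^2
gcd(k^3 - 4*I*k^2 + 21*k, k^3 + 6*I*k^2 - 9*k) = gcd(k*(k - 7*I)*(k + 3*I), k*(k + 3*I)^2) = k^2 + 3*I*k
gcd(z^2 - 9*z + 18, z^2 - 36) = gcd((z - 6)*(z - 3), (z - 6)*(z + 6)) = z - 6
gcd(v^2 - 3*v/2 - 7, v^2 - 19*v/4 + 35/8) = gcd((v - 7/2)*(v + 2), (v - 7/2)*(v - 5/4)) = v - 7/2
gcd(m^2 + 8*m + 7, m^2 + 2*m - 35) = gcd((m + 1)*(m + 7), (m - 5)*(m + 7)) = m + 7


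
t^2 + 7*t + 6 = (t + 1)*(t + 6)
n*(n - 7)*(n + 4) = n^3 - 3*n^2 - 28*n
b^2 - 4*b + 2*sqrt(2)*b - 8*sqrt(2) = (b - 4)*(b + 2*sqrt(2))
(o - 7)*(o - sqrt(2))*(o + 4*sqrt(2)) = o^3 - 7*o^2 + 3*sqrt(2)*o^2 - 21*sqrt(2)*o - 8*o + 56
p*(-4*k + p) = -4*k*p + p^2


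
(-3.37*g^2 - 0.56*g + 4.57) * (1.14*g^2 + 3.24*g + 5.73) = -3.8418*g^4 - 11.5572*g^3 - 15.9147*g^2 + 11.598*g + 26.1861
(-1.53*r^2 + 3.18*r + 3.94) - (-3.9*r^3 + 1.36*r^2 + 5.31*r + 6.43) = 3.9*r^3 - 2.89*r^2 - 2.13*r - 2.49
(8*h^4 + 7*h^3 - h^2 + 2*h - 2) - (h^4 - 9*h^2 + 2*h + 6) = 7*h^4 + 7*h^3 + 8*h^2 - 8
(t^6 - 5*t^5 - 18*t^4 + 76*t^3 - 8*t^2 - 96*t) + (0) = t^6 - 5*t^5 - 18*t^4 + 76*t^3 - 8*t^2 - 96*t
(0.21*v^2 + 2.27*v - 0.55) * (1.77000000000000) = 0.3717*v^2 + 4.0179*v - 0.9735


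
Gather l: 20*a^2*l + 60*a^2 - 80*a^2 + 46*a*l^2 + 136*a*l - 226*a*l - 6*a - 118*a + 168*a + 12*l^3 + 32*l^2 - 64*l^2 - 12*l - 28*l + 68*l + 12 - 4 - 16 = -20*a^2 + 44*a + 12*l^3 + l^2*(46*a - 32) + l*(20*a^2 - 90*a + 28) - 8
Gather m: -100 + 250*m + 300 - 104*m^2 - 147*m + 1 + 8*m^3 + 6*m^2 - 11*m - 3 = 8*m^3 - 98*m^2 + 92*m + 198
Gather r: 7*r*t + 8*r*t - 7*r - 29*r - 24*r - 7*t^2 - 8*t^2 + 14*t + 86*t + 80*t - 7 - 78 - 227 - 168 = r*(15*t - 60) - 15*t^2 + 180*t - 480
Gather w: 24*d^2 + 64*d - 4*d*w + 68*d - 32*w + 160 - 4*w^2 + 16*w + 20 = 24*d^2 + 132*d - 4*w^2 + w*(-4*d - 16) + 180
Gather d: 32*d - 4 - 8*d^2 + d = -8*d^2 + 33*d - 4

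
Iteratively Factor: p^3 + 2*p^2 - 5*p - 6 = (p + 3)*(p^2 - p - 2) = (p + 1)*(p + 3)*(p - 2)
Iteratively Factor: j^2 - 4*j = (j)*(j - 4)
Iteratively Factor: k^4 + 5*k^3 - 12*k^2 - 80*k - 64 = (k + 4)*(k^3 + k^2 - 16*k - 16) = (k + 4)^2*(k^2 - 3*k - 4) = (k + 1)*(k + 4)^2*(k - 4)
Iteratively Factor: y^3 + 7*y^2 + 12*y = (y + 3)*(y^2 + 4*y) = (y + 3)*(y + 4)*(y)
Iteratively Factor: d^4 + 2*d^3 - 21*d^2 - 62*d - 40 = (d + 2)*(d^3 - 21*d - 20) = (d - 5)*(d + 2)*(d^2 + 5*d + 4) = (d - 5)*(d + 2)*(d + 4)*(d + 1)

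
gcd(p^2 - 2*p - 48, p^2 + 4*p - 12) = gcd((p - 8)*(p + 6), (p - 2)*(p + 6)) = p + 6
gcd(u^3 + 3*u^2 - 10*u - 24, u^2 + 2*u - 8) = u + 4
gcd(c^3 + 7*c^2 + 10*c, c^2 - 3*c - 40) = c + 5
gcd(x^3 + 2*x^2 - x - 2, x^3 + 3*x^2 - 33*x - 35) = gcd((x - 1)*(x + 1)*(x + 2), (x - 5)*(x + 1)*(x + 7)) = x + 1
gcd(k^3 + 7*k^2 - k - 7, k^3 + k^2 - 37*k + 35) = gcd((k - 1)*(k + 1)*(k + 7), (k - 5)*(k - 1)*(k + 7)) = k^2 + 6*k - 7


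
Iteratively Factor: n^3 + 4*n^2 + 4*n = (n)*(n^2 + 4*n + 4) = n*(n + 2)*(n + 2)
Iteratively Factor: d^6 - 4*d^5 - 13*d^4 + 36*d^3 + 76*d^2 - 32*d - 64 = (d - 4)*(d^5 - 13*d^3 - 16*d^2 + 12*d + 16) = (d - 4)*(d + 2)*(d^4 - 2*d^3 - 9*d^2 + 2*d + 8) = (d - 4)*(d + 2)^2*(d^3 - 4*d^2 - d + 4) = (d - 4)*(d - 1)*(d + 2)^2*(d^2 - 3*d - 4) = (d - 4)^2*(d - 1)*(d + 2)^2*(d + 1)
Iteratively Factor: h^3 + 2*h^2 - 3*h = (h - 1)*(h^2 + 3*h) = (h - 1)*(h + 3)*(h)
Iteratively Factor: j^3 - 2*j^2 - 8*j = (j - 4)*(j^2 + 2*j) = j*(j - 4)*(j + 2)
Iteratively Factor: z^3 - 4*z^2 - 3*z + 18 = (z - 3)*(z^2 - z - 6) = (z - 3)^2*(z + 2)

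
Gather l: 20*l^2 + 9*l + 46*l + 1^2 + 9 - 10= 20*l^2 + 55*l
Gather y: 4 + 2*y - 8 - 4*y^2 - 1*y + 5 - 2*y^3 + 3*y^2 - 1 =-2*y^3 - y^2 + y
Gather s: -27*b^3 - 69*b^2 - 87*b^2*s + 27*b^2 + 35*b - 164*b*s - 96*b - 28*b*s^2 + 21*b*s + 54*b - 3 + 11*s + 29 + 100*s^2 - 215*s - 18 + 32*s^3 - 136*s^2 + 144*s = -27*b^3 - 42*b^2 - 7*b + 32*s^3 + s^2*(-28*b - 36) + s*(-87*b^2 - 143*b - 60) + 8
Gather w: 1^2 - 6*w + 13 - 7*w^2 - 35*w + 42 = -7*w^2 - 41*w + 56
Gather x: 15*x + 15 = 15*x + 15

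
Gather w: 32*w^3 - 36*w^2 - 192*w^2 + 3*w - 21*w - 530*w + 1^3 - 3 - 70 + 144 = 32*w^3 - 228*w^2 - 548*w + 72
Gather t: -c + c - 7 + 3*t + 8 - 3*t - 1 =0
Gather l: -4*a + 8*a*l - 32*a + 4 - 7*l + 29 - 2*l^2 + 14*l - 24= -36*a - 2*l^2 + l*(8*a + 7) + 9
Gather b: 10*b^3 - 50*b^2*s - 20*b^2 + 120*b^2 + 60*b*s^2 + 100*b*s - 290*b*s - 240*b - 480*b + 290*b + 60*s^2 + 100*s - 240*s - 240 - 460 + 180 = 10*b^3 + b^2*(100 - 50*s) + b*(60*s^2 - 190*s - 430) + 60*s^2 - 140*s - 520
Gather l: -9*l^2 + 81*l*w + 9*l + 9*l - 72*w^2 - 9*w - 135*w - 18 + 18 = -9*l^2 + l*(81*w + 18) - 72*w^2 - 144*w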